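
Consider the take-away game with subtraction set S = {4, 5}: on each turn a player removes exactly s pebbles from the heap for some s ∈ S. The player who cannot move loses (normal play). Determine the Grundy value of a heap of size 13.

1

n :  0  1  2  3  4  5  6  7  8  9 10 11 12 13
G :  0  0  0  0  1  1  1  1  2  0  0  0  0  1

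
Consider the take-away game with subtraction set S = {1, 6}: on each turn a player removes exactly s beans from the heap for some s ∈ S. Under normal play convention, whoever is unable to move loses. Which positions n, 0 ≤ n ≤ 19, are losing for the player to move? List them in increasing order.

n :  0  1  2  3  4  5  6  7  8  9 10 11 12 13 14 15 16 17 18 19
G :  0  1  0  1  0  1  2  0  1  0  1  0  1  2  0  1  0  1  0  1
P-positions are exactly the n with G(n) = 0.

0, 2, 4, 7, 9, 11, 14, 16, 18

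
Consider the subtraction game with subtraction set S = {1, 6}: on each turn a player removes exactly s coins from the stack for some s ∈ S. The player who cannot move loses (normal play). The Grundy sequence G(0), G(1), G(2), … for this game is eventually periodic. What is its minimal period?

n :  0  1  2  3  4  5  6  7  8  9 10 11 12 13 14 15
G :  0  1  0  1  0  1  2  0  1  0  1  0  1  2  0  1
G(n+7) = G(n) holds for n = 0,…,5 (a full window of length max(S) = 6), so the sequence is purely periodic with period 7.

7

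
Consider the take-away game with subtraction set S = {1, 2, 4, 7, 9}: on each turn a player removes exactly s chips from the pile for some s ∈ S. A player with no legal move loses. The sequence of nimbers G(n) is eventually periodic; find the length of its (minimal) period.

11

n :  0  1  2  3  4  5  6  7  8  9 10 11 12 13 14 15 16 17 18 19 20 21 22 23
G :  0  1  2  0  1  2  0  1  2  3  4  0  1  2  0  1  2  0  1  2  3  4  0  1
G(n+11) = G(n) holds for n = 0,…,8 (a full window of length max(S) = 9), so the sequence is purely periodic with period 11.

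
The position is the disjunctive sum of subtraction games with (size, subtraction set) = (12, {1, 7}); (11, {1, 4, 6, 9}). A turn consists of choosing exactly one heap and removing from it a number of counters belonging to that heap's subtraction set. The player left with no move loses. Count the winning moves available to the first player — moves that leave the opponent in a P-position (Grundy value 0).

6

Heap A, S = {1, 7}:
n :  0  1  2  3  4  5  6  7  8  9 10 11 12
G :  0  1  0  1  0  1  0  1  0  1  0  1  0
G_A(12) = 0.
Heap B, S = {1, 4, 6, 9}:
G(0) = 0
G(1) = mex{0} = 1
G(2) = mex{1} = 0
G(3) = mex{0} = 1
G(4) = mex{1,0} = 2
G(5) = mex{2,1} = 0
G(6) = mex{0,0,0} = 1
G(7) = mex{1,1,1} = 0
G(8) = mex{0,2,0} = 1
G(9) = mex{1,0,1,0} = 2
G(10) = mex{2,1,2,1} = 0
G(11) = mex{0,0,0,0} = 1
G_B(11) = 1.
Combined Grundy value = 0 ⊕ 1 = 1.
A winning move leaves total XOR = 0, i.e. changes one component's Grundy value g to g ⊕ X where X is the current total.
Heap A: need g' = 0⊕1 = 1. Options: 12−1→G=1, 12−7→G=1. Hits: 2.
Heap B: need g' = 1⊕1 = 0. Options: 11−1→G=0, 11−4→G=0, 11−6→G=0, 11−9→G=0. Hits: 4.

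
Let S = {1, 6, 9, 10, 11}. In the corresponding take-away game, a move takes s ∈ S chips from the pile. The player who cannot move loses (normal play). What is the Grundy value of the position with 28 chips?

G(0) = 0
G(1) = mex{0} = 1
G(2) = mex{1} = 0
G(3) = mex{0} = 1
G(4) = mex{1} = 0
G(5) = mex{0} = 1
G(6) = mex{1,0} = 2
G(7) = mex{2,1} = 0
G(8) = mex{0,0} = 1
G(9) = mex{1,1,0} = 2
G(10) = mex{2,0,1,0} = 3
G(11) = mex{3,1,0,1,0} = 2
G(12) = mex{2,2,1,0,1} = 3
G(13) = mex{3,0,0,1,0} = 2
G(14) = mex{2,1,1,0,1} = 3
G(15) = mex{3,2,2,1,0} = 4
G(16) = mex{4,3,0,2,1} = 5
G(17) = mex{5,2,1,0,2} = 3
G(18) = mex{3,3,2,1,0} = 4
G(19) = mex{4,2,3,2,1} = 0
G(20) = mex{0,3,2,3,2} = 1
G(21) = mex{1,4,3,2,3} = 0
G(22) = mex{0,5,2,3,2} = 1
G(23) = mex{1,3,3,2,3} = 0
G(24) = mex{0,4,4,3,2} = 1
G(25) = mex{1,0,5,4,3} = 2
G(26) = mex{2,1,3,5,4} = 0
G(27) = mex{0,0,4,3,5} = 1
G(28) = mex{1,1,0,4,3} = 2

2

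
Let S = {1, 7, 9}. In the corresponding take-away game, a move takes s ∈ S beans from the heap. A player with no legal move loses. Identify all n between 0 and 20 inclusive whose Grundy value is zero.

0, 2, 4, 6, 8, 10, 12, 14, 16, 18, 20

G(0) = 0
G(1) = mex{0} = 1
G(2) = mex{1} = 0
G(3) = mex{0} = 1
G(4) = mex{1} = 0
G(5) = mex{0} = 1
G(6) = mex{1} = 0
G(7) = mex{0,0} = 1
G(8) = mex{1,1} = 0
G(9) = mex{0,0,0} = 1
G(10) = mex{1,1,1} = 0
G(11) = mex{0,0,0} = 1
G(12) = mex{1,1,1} = 0
G(13) = mex{0,0,0} = 1
G(14) = mex{1,1,1} = 0
G(15) = mex{0,0,0} = 1
G(16) = mex{1,1,1} = 0
G(17) = mex{0,0,0} = 1
G(18) = mex{1,1,1} = 0
G(19) = mex{0,0,0} = 1
G(20) = mex{1,1,1} = 0
P-positions are exactly the n with G(n) = 0.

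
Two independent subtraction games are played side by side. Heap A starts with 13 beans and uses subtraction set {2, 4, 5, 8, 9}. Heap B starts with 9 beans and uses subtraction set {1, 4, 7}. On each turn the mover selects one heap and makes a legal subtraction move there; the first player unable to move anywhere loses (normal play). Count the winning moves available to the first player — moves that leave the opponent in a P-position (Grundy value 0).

4

Heap A, S = {2, 4, 5, 8, 9}:
G(0) = 0
G(1) = mex{} = 0
G(2) = mex{0} = 1
G(3) = mex{0} = 1
G(4) = mex{1,0} = 2
G(5) = mex{1,0,0} = 2
G(6) = mex{2,1,0} = 3
G(7) = mex{2,1,1} = 0
G(8) = mex{3,2,1,0} = 4
G(9) = mex{0,2,2,0,0} = 1
G(10) = mex{4,3,2,1,0} = 5
G(11) = mex{1,0,3,1,1} = 2
G(12) = mex{5,4,0,2,1} = 3
G(13) = mex{2,1,4,2,2} = 0
G_A(13) = 0.
Heap B, S = {1, 4, 7}:
G(0) = 0
G(1) = mex{0} = 1
G(2) = mex{1} = 0
G(3) = mex{0} = 1
G(4) = mex{1,0} = 2
G(5) = mex{2,1} = 0
G(6) = mex{0,0} = 1
G(7) = mex{1,1,0} = 2
G(8) = mex{2,2,1} = 0
G(9) = mex{0,0,0} = 1
G_B(9) = 1.
Combined Grundy value = 0 ⊕ 1 = 1.
A winning move leaves total XOR = 0, i.e. changes one component's Grundy value g to g ⊕ X where X is the current total.
Heap A: need g' = 0⊕1 = 1. Options: 13−2→G=2, 13−4→G=1, 13−5→G=4, 13−8→G=2, 13−9→G=2. Hits: 1.
Heap B: need g' = 1⊕1 = 0. Options: 9−1→G=0, 9−4→G=0, 9−7→G=0. Hits: 3.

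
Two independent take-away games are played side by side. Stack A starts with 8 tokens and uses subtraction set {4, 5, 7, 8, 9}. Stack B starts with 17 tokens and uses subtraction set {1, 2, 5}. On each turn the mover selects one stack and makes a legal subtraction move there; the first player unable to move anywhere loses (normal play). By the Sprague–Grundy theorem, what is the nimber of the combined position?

0

Stack A, S = {4, 5, 7, 8, 9}:
n : 0 1 2 3 4 5 6 7 8
G : 0 0 0 0 1 1 1 1 2
G_A(8) = 2.
Stack B, S = {1, 2, 5}:
G(0) = 0
G(1) = mex{0} = 1
G(2) = mex{1,0} = 2
G(3) = mex{2,1} = 0
G(4) = mex{0,2} = 1
G(5) = mex{1,0,0} = 2
G(6) = mex{2,1,1} = 0
G(7) = mex{0,2,2} = 1
G(8) = mex{1,0,0} = 2
G(9) = mex{2,1,1} = 0
G(10) = mex{0,2,2} = 1
G(11) = mex{1,0,0} = 2
G(12) = mex{2,1,1} = 0
G(13) = mex{0,2,2} = 1
G(14) = mex{1,0,0} = 2
G(15) = mex{2,1,1} = 0
G(16) = mex{0,2,2} = 1
G(17) = mex{1,0,0} = 2
G_B(17) = 2.
Combined Grundy value = 2 ⊕ 2 = 0.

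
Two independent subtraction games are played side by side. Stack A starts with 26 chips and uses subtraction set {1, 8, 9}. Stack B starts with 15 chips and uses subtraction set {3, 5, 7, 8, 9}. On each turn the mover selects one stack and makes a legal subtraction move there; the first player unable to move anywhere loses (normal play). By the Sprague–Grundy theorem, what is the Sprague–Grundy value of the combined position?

Stack A, S = {1, 8, 9}:
G(0) = 0
G(1) = mex{0} = 1
G(2) = mex{1} = 0
G(3) = mex{0} = 1
G(4) = mex{1} = 0
G(5) = mex{0} = 1
G(6) = mex{1} = 0
G(7) = mex{0} = 1
G(8) = mex{1,0} = 2
G(9) = mex{2,1,0} = 3
G(10) = mex{3,0,1} = 2
G(11) = mex{2,1,0} = 3
G(12) = mex{3,0,1} = 2
G(13) = mex{2,1,0} = 3
G(14) = mex{3,0,1} = 2
G(15) = mex{2,1,0} = 3
G(16) = mex{3,2,1} = 0
G(17) = mex{0,3,2} = 1
G(18) = mex{1,2,3} = 0
G(19) = mex{0,3,2} = 1
G(20) = mex{1,2,3} = 0
G(21) = mex{0,3,2} = 1
G(22) = mex{1,2,3} = 0
G(23) = mex{0,3,2} = 1
G(24) = mex{1,0,3} = 2
G(25) = mex{2,1,0} = 3
G(26) = mex{3,0,1} = 2
G_A(26) = 2.
Stack B, S = {3, 5, 7, 8, 9}:
G(0) = 0
G(1) = mex{} = 0
G(2) = mex{} = 0
G(3) = mex{0} = 1
G(4) = mex{0} = 1
G(5) = mex{0,0} = 1
G(6) = mex{1,0} = 2
G(7) = mex{1,0,0} = 2
G(8) = mex{1,1,0,0} = 2
G(9) = mex{2,1,0,0,0} = 3
G(10) = mex{2,1,1,0,0} = 3
G(11) = mex{2,2,1,1,0} = 3
G(12) = mex{3,2,1,1,1} = 0
G(13) = mex{3,2,2,1,1} = 0
G(14) = mex{3,3,2,2,1} = 0
G(15) = mex{0,3,2,2,2} = 1
G_B(15) = 1.
Combined Grundy value = 2 ⊕ 1 = 3.

3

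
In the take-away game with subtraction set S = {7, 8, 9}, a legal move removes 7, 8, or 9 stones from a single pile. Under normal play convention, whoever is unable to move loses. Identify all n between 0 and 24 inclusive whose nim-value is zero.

G(0) = 0
G(1) = mex{} = 0
G(2) = mex{} = 0
G(3) = mex{} = 0
G(4) = mex{} = 0
G(5) = mex{} = 0
G(6) = mex{} = 0
G(7) = mex{0} = 1
G(8) = mex{0,0} = 1
G(9) = mex{0,0,0} = 1
G(10) = mex{0,0,0} = 1
G(11) = mex{0,0,0} = 1
G(12) = mex{0,0,0} = 1
G(13) = mex{0,0,0} = 1
G(14) = mex{1,0,0} = 2
G(15) = mex{1,1,0} = 2
G(16) = mex{1,1,1} = 0
G(17) = mex{1,1,1} = 0
G(18) = mex{1,1,1} = 0
G(19) = mex{1,1,1} = 0
G(20) = mex{1,1,1} = 0
G(21) = mex{2,1,1} = 0
G(22) = mex{2,2,1} = 0
G(23) = mex{0,2,2} = 1
G(24) = mex{0,0,2} = 1
P-positions are exactly the n with G(n) = 0.

0, 1, 2, 3, 4, 5, 6, 16, 17, 18, 19, 20, 21, 22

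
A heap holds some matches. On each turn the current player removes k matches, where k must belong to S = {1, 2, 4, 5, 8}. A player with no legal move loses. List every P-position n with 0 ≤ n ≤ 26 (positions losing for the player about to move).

n :  0  1  2  3  4  5  6  7  8  9 10 11 12 13 14 15 16 17 18 19 20 21 22 23 24 25 26
G :  0  1  2  0  1  2  0  1  2  0  1  2  0  1  2  0  1  2  0  1  2  0  1  2  0  1  2
P-positions are exactly the n with G(n) = 0.

0, 3, 6, 9, 12, 15, 18, 21, 24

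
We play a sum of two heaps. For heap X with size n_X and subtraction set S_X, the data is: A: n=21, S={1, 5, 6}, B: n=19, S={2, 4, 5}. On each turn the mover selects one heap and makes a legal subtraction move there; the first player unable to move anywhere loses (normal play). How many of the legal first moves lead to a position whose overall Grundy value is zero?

0

Heap A, S = {1, 5, 6}:
G(0) = 0
G(1) = mex{0} = 1
G(2) = mex{1} = 0
G(3) = mex{0} = 1
G(4) = mex{1} = 0
G(5) = mex{0,0} = 1
G(6) = mex{1,1,0} = 2
G(7) = mex{2,0,1} = 3
G(8) = mex{3,1,0} = 2
G(9) = mex{2,0,1} = 3
G(10) = mex{3,1,0} = 2
G(11) = mex{2,2,1} = 0
G(12) = mex{0,3,2} = 1
G(13) = mex{1,2,3} = 0
G(14) = mex{0,3,2} = 1
G(15) = mex{1,2,3} = 0
G(16) = mex{0,0,2} = 1
G(17) = mex{1,1,0} = 2
G(18) = mex{2,0,1} = 3
G(19) = mex{3,1,0} = 2
G(20) = mex{2,0,1} = 3
G(21) = mex{3,1,0} = 2
G_A(21) = 2.
Heap B, S = {2, 4, 5}:
G(0) = 0
G(1) = mex{} = 0
G(2) = mex{0} = 1
G(3) = mex{0} = 1
G(4) = mex{1,0} = 2
G(5) = mex{1,0,0} = 2
G(6) = mex{2,1,0} = 3
G(7) = mex{2,1,1} = 0
G(8) = mex{3,2,1} = 0
G(9) = mex{0,2,2} = 1
G(10) = mex{0,3,2} = 1
G(11) = mex{1,0,3} = 2
G(12) = mex{1,0,0} = 2
G(13) = mex{2,1,0} = 3
G(14) = mex{2,1,1} = 0
G(15) = mex{3,2,1} = 0
G(16) = mex{0,2,2} = 1
G(17) = mex{0,3,2} = 1
G(18) = mex{1,0,3} = 2
G(19) = mex{1,0,0} = 2
G_B(19) = 2.
Combined Grundy value = 2 ⊕ 2 = 0.
A winning move leaves total XOR = 0, i.e. changes one component's Grundy value g to g ⊕ X where X is the current total.
Heap A: target g' = 2⊕0 = 2, but every legal move changes the Grundy value (mex property), so 0 moves.
Heap B: target g' = 2⊕0 = 2, but every legal move changes the Grundy value (mex property), so 0 moves.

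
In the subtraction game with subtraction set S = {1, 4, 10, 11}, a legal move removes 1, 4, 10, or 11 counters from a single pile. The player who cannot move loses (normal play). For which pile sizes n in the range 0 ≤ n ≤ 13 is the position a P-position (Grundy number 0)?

n :  0  1  2  3  4  5  6  7  8  9 10 11 12 13
G :  0  1  0  1  2  0  1  0  1  2  3  2  3  4
P-positions are exactly the n with G(n) = 0.

0, 2, 5, 7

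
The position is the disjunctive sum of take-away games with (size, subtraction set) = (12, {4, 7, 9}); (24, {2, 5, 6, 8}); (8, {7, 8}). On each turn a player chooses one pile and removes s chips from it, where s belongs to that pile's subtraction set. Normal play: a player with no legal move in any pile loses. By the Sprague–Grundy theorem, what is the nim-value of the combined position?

1

Pile A, S = {4, 7, 9}:
G(0) = 0
G(1) = mex{} = 0
G(2) = mex{} = 0
G(3) = mex{} = 0
G(4) = mex{0} = 1
G(5) = mex{0} = 1
G(6) = mex{0} = 1
G(7) = mex{0,0} = 1
G(8) = mex{1,0} = 2
G(9) = mex{1,0,0} = 2
G(10) = mex{1,0,0} = 2
G(11) = mex{1,1,0} = 2
G(12) = mex{2,1,0} = 3
G_A(12) = 3.
Pile B, S = {2, 5, 6, 8}:
G(0) = 0
G(1) = mex{} = 0
G(2) = mex{0} = 1
G(3) = mex{0} = 1
G(4) = mex{1} = 0
G(5) = mex{1,0} = 2
G(6) = mex{0,0,0} = 1
G(7) = mex{2,1,0} = 3
G(8) = mex{1,1,1,0} = 2
G(9) = mex{3,0,1,0} = 2
G(10) = mex{2,2,0,1} = 3
G(11) = mex{2,1,2,1} = 0
G(12) = mex{3,3,1,0} = 2
G(13) = mex{0,2,3,2} = 1
G(14) = mex{2,2,2,1} = 0
G(15) = mex{1,3,2,3} = 0
G(16) = mex{0,0,3,2} = 1
G(17) = mex{0,2,0,2} = 1
G(18) = mex{1,1,2,3} = 0
G(19) = mex{1,0,1,0} = 2
G(20) = mex{0,0,0,2} = 1
G(21) = mex{2,1,0,1} = 3
G(22) = mex{1,1,1,0} = 2
G(23) = mex{3,0,1,0} = 2
G(24) = mex{2,2,0,1} = 3
G_B(24) = 3.
Pile C, S = {7, 8}:
n : 0 1 2 3 4 5 6 7 8
G : 0 0 0 0 0 0 0 1 1
G_C(8) = 1.
Combined Grundy value = 3 ⊕ 3 ⊕ 1 = 1.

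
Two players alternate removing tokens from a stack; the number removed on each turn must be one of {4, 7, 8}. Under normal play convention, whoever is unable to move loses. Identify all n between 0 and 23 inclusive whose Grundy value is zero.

n :  0  1  2  3  4  5  6  7  8  9 10 11 12 13 14 15 16 17 18 19 20 21 22 23
G :  0  0  0  0  1  1  1  1  2  2  2  2  0  0  0  0  1  1  1  1  2  2  2  2
P-positions are exactly the n with G(n) = 0.

0, 1, 2, 3, 12, 13, 14, 15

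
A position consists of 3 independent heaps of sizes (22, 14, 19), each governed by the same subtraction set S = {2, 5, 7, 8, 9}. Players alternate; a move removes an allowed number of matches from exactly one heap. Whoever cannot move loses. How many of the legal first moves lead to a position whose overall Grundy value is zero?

All heaps use S = {2, 5, 7, 8, 9}:
n :  0  1  2  3  4  5  6  7  8  9 10 11 12 13 14 15 16 17 18 19 20 21 22
G :  0  0  1  1  0  2  1  3  2  2  3  3  4  4  0  0  1  1  0  2  1  3  2
Heap A: G(22) = 2.
Heap B: G(14) = 0.
Heap C: G(19) = 2.
Combined Grundy value = 2 ⊕ 0 ⊕ 2 = 0.
A winning move leaves total XOR = 0, i.e. changes one component's Grundy value g to g ⊕ X where X is the current total.
Heap A: target g' = 2⊕0 = 2, but every legal move changes the Grundy value (mex property), so 0 moves.
Heap B: target g' = 0⊕0 = 0, but every legal move changes the Grundy value (mex property), so 0 moves.
Heap C: target g' = 2⊕0 = 2, but every legal move changes the Grundy value (mex property), so 0 moves.

0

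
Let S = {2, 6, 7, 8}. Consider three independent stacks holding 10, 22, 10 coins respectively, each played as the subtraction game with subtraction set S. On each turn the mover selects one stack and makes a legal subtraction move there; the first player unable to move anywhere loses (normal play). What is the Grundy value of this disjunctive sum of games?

All stacks use S = {2, 6, 7, 8}:
G(0) = 0
G(1) = mex{} = 0
G(2) = mex{0} = 1
G(3) = mex{0} = 1
G(4) = mex{1} = 0
G(5) = mex{1} = 0
G(6) = mex{0,0} = 1
G(7) = mex{0,0,0} = 1
G(8) = mex{1,1,0,0} = 2
G(9) = mex{1,1,1,0} = 2
G(10) = mex{2,0,1,1} = 3
G(11) = mex{2,0,0,1} = 3
G(12) = mex{3,1,0,0} = 2
G(13) = mex{3,1,1,0} = 2
G(14) = mex{2,2,1,1} = 0
G(15) = mex{2,2,2,1} = 0
G(16) = mex{0,3,2,2} = 1
G(17) = mex{0,3,3,2} = 1
G(18) = mex{1,2,3,3} = 0
G(19) = mex{1,2,2,3} = 0
G(20) = mex{0,0,2,2} = 1
G(21) = mex{0,0,0,2} = 1
G(22) = mex{1,1,0,0} = 2
Stack A: G(10) = 3.
Stack B: G(22) = 2.
Stack C: G(10) = 3.
Combined Grundy value = 3 ⊕ 2 ⊕ 3 = 2.

2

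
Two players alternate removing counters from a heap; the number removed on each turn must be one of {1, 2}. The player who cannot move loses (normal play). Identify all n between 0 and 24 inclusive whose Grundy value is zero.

n :  0  1  2  3  4  5  6  7  8  9 10 11 12 13 14 15 16 17 18 19 20 21 22 23 24
G :  0  1  2  0  1  2  0  1  2  0  1  2  0  1  2  0  1  2  0  1  2  0  1  2  0
P-positions are exactly the n with G(n) = 0.

0, 3, 6, 9, 12, 15, 18, 21, 24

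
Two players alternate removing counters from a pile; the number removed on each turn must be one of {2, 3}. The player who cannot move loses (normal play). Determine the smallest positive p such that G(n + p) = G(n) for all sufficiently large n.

n :  0  1  2  3  4  5  6  7  8  9 10 11 12 13 14
G :  0  0  1  1  2  0  0  1  1  2  0  0  1  1  2
G(n+5) = G(n) holds for n = 0,…,2 (a full window of length max(S) = 3), so the sequence is purely periodic with period 5.

5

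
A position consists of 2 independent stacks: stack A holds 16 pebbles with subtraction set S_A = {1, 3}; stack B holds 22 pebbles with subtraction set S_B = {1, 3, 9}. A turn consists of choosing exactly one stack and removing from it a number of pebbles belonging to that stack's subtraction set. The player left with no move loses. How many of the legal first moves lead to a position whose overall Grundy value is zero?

Stack A, S = {1, 3}:
n :  0  1  2  3  4  5  6  7  8  9 10 11 12 13 14 15 16
G :  0  1  0  1  0  1  0  1  0  1  0  1  0  1  0  1  0
G_A(16) = 0.
Stack B, S = {1, 3, 9}:
n :  0  1  2  3  4  5  6  7  8  9 10 11 12 13 14 15 16 17 18 19 20 21 22
G :  0  1  0  1  0  1  0  1  0  1  0  1  0  1  0  1  0  1  0  1  0  1  0
G_B(22) = 0.
Combined Grundy value = 0 ⊕ 0 = 0.
A winning move leaves total XOR = 0, i.e. changes one component's Grundy value g to g ⊕ X where X is the current total.
Stack A: target g' = 0⊕0 = 0, but every legal move changes the Grundy value (mex property), so 0 moves.
Stack B: target g' = 0⊕0 = 0, but every legal move changes the Grundy value (mex property), so 0 moves.

0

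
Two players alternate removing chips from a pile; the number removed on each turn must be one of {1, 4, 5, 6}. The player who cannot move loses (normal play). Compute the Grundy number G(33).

n :  0  1  2  3  4  5  6  7  8  9 10 11 12 13 14 15 16 17 18 19 20 21 22 23 24 25 26 27 28 29 30 31 32 33
G :  0  1  0  1  2  3  2  3  4  0  1  0  1  2  3  2  3  4  0  1  0  1  2  3  2  3  4  0  1  0  1  2  3  2

2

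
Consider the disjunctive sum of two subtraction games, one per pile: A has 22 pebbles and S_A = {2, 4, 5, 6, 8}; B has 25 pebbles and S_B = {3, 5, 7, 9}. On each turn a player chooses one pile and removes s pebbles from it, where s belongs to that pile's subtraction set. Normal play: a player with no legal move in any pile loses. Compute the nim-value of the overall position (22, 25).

1

Pile A, S = {2, 4, 5, 6, 8}:
n :  0  1  2  3  4  5  6  7  8  9 10 11 12 13 14 15 16 17 18 19 20 21 22
G :  0  0  1  1  2  2  3  3  4  4  0  0  1  1  2  2  3  3  4  4  0  0  1
G_A(22) = 1.
Pile B, S = {3, 5, 7, 9}:
n :  0  1  2  3  4  5  6  7  8  9 10 11 12 13 14 15 16 17 18 19 20 21 22 23 24 25
G :  0  0  0  1  1  1  2  2  2  3  3  3  0  0  0  1  1  1  2  2  2  3  3  3  0  0
G_B(25) = 0.
Combined Grundy value = 1 ⊕ 0 = 1.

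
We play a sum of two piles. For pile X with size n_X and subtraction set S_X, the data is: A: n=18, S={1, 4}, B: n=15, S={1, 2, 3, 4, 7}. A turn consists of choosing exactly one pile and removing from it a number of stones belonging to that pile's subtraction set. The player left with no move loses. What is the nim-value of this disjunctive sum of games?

Pile A, S = {1, 4}:
n :  0  1  2  3  4  5  6  7  8  9 10 11 12 13 14 15 16 17 18
G :  0  1  0  1  2  0  1  0  1  2  0  1  0  1  2  0  1  0  1
G_A(18) = 1.
Pile B, S = {1, 2, 3, 4, 7}:
G(0) = 0
G(1) = mex{0} = 1
G(2) = mex{1,0} = 2
G(3) = mex{2,1,0} = 3
G(4) = mex{3,2,1,0} = 4
G(5) = mex{4,3,2,1} = 0
G(6) = mex{0,4,3,2} = 1
G(7) = mex{1,0,4,3,0} = 2
G(8) = mex{2,1,0,4,1} = 3
G(9) = mex{3,2,1,0,2} = 4
G(10) = mex{4,3,2,1,3} = 0
G(11) = mex{0,4,3,2,4} = 1
G(12) = mex{1,0,4,3,0} = 2
G(13) = mex{2,1,0,4,1} = 3
G(14) = mex{3,2,1,0,2} = 4
G(15) = mex{4,3,2,1,3} = 0
G_B(15) = 0.
Combined Grundy value = 1 ⊕ 0 = 1.

1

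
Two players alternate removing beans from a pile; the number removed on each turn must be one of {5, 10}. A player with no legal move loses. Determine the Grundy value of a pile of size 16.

G(0) = 0
G(1) = mex{} = 0
G(2) = mex{} = 0
G(3) = mex{} = 0
G(4) = mex{} = 0
G(5) = mex{0} = 1
G(6) = mex{0} = 1
G(7) = mex{0} = 1
G(8) = mex{0} = 1
G(9) = mex{0} = 1
G(10) = mex{1,0} = 2
G(11) = mex{1,0} = 2
G(12) = mex{1,0} = 2
G(13) = mex{1,0} = 2
G(14) = mex{1,0} = 2
G(15) = mex{2,1} = 0
G(16) = mex{2,1} = 0

0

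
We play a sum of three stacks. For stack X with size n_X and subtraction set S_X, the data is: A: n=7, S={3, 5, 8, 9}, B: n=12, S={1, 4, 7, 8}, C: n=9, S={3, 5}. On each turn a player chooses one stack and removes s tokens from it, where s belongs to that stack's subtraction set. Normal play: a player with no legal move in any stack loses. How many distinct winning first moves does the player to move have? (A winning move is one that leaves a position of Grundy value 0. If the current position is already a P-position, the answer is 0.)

Stack A, S = {3, 5, 8, 9}:
G(0) = 0
G(1) = mex{} = 0
G(2) = mex{} = 0
G(3) = mex{0} = 1
G(4) = mex{0} = 1
G(5) = mex{0,0} = 1
G(6) = mex{1,0} = 2
G(7) = mex{1,0} = 2
G_A(7) = 2.
Stack B, S = {1, 4, 7, 8}:
G(0) = 0
G(1) = mex{0} = 1
G(2) = mex{1} = 0
G(3) = mex{0} = 1
G(4) = mex{1,0} = 2
G(5) = mex{2,1} = 0
G(6) = mex{0,0} = 1
G(7) = mex{1,1,0} = 2
G(8) = mex{2,2,1,0} = 3
G(9) = mex{3,0,0,1} = 2
G(10) = mex{2,1,1,0} = 3
G(11) = mex{3,2,2,1} = 0
G(12) = mex{0,3,0,2} = 1
G_B(12) = 1.
Stack C, S = {3, 5}:
n : 0 1 2 3 4 5 6 7 8 9
G : 0 0 0 1 1 1 2 2 0 0
G_C(9) = 0.
Combined Grundy value = 2 ⊕ 1 ⊕ 0 = 3.
A winning move leaves total XOR = 0, i.e. changes one component's Grundy value g to g ⊕ X where X is the current total.
Stack A: need g' = 2⊕3 = 1. Options: 7−3→G=1, 7−5→G=0. Hits: 1.
Stack B: need g' = 1⊕3 = 2. Options: 12−1→G=0, 12−4→G=3, 12−7→G=0, 12−8→G=2. Hits: 1.
Stack C: need g' = 0⊕3 = 3. Options: 9−3→G=2, 9−5→G=1. Hits: 0.

2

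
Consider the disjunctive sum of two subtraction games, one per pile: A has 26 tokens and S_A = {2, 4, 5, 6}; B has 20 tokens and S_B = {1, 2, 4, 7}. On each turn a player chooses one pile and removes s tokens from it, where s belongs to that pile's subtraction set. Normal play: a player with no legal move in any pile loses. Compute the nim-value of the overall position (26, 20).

Pile A, S = {2, 4, 5, 6}:
n :  0  1  2  3  4  5  6  7  8  9 10 11 12 13 14 15 16 17 18 19 20 21 22 23 24 25 26
G :  0  0  1  1  2  2  3  3  0  0  1  1  2  2  3  3  0  0  1  1  2  2  3  3  0  0  1
G_A(26) = 1.
Pile B, S = {1, 2, 4, 7}:
G(0) = 0
G(1) = mex{0} = 1
G(2) = mex{1,0} = 2
G(3) = mex{2,1} = 0
G(4) = mex{0,2,0} = 1
G(5) = mex{1,0,1} = 2
G(6) = mex{2,1,2} = 0
G(7) = mex{0,2,0,0} = 1
G(8) = mex{1,0,1,1} = 2
G(9) = mex{2,1,2,2} = 0
G(10) = mex{0,2,0,0} = 1
G(11) = mex{1,0,1,1} = 2
G(12) = mex{2,1,2,2} = 0
G(13) = mex{0,2,0,0} = 1
G(14) = mex{1,0,1,1} = 2
G(15) = mex{2,1,2,2} = 0
G(16) = mex{0,2,0,0} = 1
G(17) = mex{1,0,1,1} = 2
G(18) = mex{2,1,2,2} = 0
G(19) = mex{0,2,0,0} = 1
G(20) = mex{1,0,1,1} = 2
G_B(20) = 2.
Combined Grundy value = 1 ⊕ 2 = 3.

3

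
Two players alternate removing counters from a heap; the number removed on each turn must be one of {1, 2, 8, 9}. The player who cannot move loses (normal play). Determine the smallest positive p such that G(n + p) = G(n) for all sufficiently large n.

10

n :  0  1  2  3  4  5  6  7  8  9 10 11 12 13 14 15 16 17 18 19 20 21
G :  0  1  2  0  1  2  0  1  2  3  0  1  2  0  1  2  0  1  2  3  0  1
G(n+10) = G(n) holds for n = 0,…,8 (a full window of length max(S) = 9), so the sequence is purely periodic with period 10.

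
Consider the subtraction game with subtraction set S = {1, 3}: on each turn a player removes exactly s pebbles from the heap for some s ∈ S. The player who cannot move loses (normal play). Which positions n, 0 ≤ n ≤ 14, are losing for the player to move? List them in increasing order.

0, 2, 4, 6, 8, 10, 12, 14

n :  0  1  2  3  4  5  6  7  8  9 10 11 12 13 14
G :  0  1  0  1  0  1  0  1  0  1  0  1  0  1  0
P-positions are exactly the n with G(n) = 0.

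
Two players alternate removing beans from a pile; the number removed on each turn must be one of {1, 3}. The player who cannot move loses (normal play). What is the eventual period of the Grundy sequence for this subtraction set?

2

G(0) = 0
G(1) = mex{0} = 1
G(2) = mex{1} = 0
G(3) = mex{0,0} = 1
G(4) = mex{1,1} = 0
G(5) = mex{0,0} = 1
G(6) = mex{1,1} = 0
G(7) = mex{0,0} = 1
G(8) = mex{1,1} = 0
G(9) = mex{0,0} = 1
G(10) = mex{1,1} = 0
G(11) = mex{0,0} = 1
G(12) = mex{1,1} = 0
G(13) = mex{0,0} = 1
G(14) = mex{1,1} = 0
G(n+2) = G(n) holds for n = 0,…,2 (a full window of length max(S) = 3), so the sequence is purely periodic with period 2.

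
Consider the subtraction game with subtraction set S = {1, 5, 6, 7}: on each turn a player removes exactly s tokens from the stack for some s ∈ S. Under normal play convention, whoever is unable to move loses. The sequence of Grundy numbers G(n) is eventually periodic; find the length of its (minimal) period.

n :  0  1  2  3  4  5  6  7  8  9 10 11 12 13 14 15 16 17 18 19 20 21 22 23 24 25
G :  0  1  0  1  0  1  2  3  2  3  2  3  0  1  0  1  0  1  2  3  2  3  2  3  0  1
G(n+12) = G(n) holds for n = 0,…,6 (a full window of length max(S) = 7), so the sequence is purely periodic with period 12.

12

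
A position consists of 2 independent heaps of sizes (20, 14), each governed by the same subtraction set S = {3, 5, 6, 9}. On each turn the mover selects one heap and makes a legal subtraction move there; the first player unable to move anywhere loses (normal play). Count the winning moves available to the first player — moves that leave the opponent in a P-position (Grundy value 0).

All heaps use S = {3, 5, 6, 9}:
G(0) = 0
G(1) = mex{} = 0
G(2) = mex{} = 0
G(3) = mex{0} = 1
G(4) = mex{0} = 1
G(5) = mex{0,0} = 1
G(6) = mex{1,0,0} = 2
G(7) = mex{1,0,0} = 2
G(8) = mex{1,1,0} = 2
G(9) = mex{2,1,1,0} = 3
G(10) = mex{2,1,1,0} = 3
G(11) = mex{2,2,1,0} = 3
G(12) = mex{3,2,2,1} = 0
G(13) = mex{3,2,2,1} = 0
G(14) = mex{3,3,2,1} = 0
G(15) = mex{0,3,3,2} = 1
G(16) = mex{0,3,3,2} = 1
G(17) = mex{0,0,3,2} = 1
G(18) = mex{1,0,0,3} = 2
G(19) = mex{1,0,0,3} = 2
G(20) = mex{1,1,0,3} = 2
Heap A: G(20) = 2.
Heap B: G(14) = 0.
Combined Grundy value = 2 ⊕ 0 = 2.
A winning move leaves total XOR = 0, i.e. changes one component's Grundy value g to g ⊕ X where X is the current total.
Heap A: need g' = 2⊕2 = 0. Options: 20−3→G=1, 20−5→G=1, 20−6→G=0, 20−9→G=3. Hits: 1.
Heap B: need g' = 0⊕2 = 2. Options: 14−3→G=3, 14−5→G=3, 14−6→G=2, 14−9→G=1. Hits: 1.

2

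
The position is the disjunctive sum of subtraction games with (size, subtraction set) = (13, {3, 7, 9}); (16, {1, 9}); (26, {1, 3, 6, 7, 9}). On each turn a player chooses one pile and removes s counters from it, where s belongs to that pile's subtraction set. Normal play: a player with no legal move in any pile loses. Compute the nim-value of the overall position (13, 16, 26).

2

Pile A, S = {3, 7, 9}:
G(0) = 0
G(1) = mex{} = 0
G(2) = mex{} = 0
G(3) = mex{0} = 1
G(4) = mex{0} = 1
G(5) = mex{0} = 1
G(6) = mex{1} = 0
G(7) = mex{1,0} = 2
G(8) = mex{1,0} = 2
G(9) = mex{0,0,0} = 1
G(10) = mex{2,1,0} = 3
G(11) = mex{2,1,0} = 3
G(12) = mex{1,1,1} = 0
G(13) = mex{3,0,1} = 2
G_A(13) = 2.
Pile B, S = {1, 9}:
n :  0  1  2  3  4  5  6  7  8  9 10 11 12 13 14 15 16
G :  0  1  0  1  0  1  0  1  0  1  0  1  0  1  0  1  0
G_B(16) = 0.
Pile C, S = {1, 3, 6, 7, 9}:
G(0) = 0
G(1) = mex{0} = 1
G(2) = mex{1} = 0
G(3) = mex{0,0} = 1
G(4) = mex{1,1} = 0
G(5) = mex{0,0} = 1
G(6) = mex{1,1,0} = 2
G(7) = mex{2,0,1,0} = 3
G(8) = mex{3,1,0,1} = 2
G(9) = mex{2,2,1,0,0} = 3
G(10) = mex{3,3,0,1,1} = 2
G(11) = mex{2,2,1,0,0} = 3
G(12) = mex{3,3,2,1,1} = 0
G(13) = mex{0,2,3,2,0} = 1
G(14) = mex{1,3,2,3,1} = 0
G(15) = mex{0,0,3,2,2} = 1
G(16) = mex{1,1,2,3,3} = 0
G(17) = mex{0,0,3,2,2} = 1
G(18) = mex{1,1,0,3,3} = 2
G(19) = mex{2,0,1,0,2} = 3
G(20) = mex{3,1,0,1,3} = 2
G(21) = mex{2,2,1,0,0} = 3
G(22) = mex{3,3,0,1,1} = 2
G(23) = mex{2,2,1,0,0} = 3
G(24) = mex{3,3,2,1,1} = 0
G(25) = mex{0,2,3,2,0} = 1
G(26) = mex{1,3,2,3,1} = 0
G_C(26) = 0.
Combined Grundy value = 2 ⊕ 0 ⊕ 0 = 2.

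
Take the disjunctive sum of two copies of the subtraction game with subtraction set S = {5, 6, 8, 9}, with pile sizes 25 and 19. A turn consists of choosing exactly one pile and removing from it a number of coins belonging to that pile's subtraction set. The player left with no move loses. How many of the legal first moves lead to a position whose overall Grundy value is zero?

5

All piles use S = {5, 6, 8, 9}:
n :  0  1  2  3  4  5  6  7  8  9 10 11 12 13 14 15 16 17 18 19 20 21 22 23 24 25
G :  0  0  0  0  0  1  1  1  1  1  2  2  2  2  0  0  0  0  0  1  1  1  1  1  2  2
Pile A: G(25) = 2.
Pile B: G(19) = 1.
Combined Grundy value = 2 ⊕ 1 = 3.
A winning move leaves total XOR = 0, i.e. changes one component's Grundy value g to g ⊕ X where X is the current total.
Pile A: need g' = 2⊕3 = 1. Options: 25−5→G=1, 25−6→G=1, 25−8→G=0, 25−9→G=0. Hits: 2.
Pile B: need g' = 1⊕3 = 2. Options: 19−5→G=0, 19−6→G=2, 19−8→G=2, 19−9→G=2. Hits: 3.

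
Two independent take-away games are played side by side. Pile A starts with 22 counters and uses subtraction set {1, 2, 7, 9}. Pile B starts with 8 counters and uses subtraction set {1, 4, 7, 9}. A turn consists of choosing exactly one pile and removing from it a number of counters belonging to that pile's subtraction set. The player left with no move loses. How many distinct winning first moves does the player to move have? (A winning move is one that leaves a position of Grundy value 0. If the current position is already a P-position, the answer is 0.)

0

Pile A, S = {1, 2, 7, 9}:
n :  0  1  2  3  4  5  6  7  8  9 10 11 12 13 14 15 16 17 18 19 20 21 22
G :  0  1  2  0  1  2  0  1  2  3  4  0  1  2  0  1  2  0  1  2  3  4  0
G_A(22) = 0.
Pile B, S = {1, 4, 7, 9}:
G(0) = 0
G(1) = mex{0} = 1
G(2) = mex{1} = 0
G(3) = mex{0} = 1
G(4) = mex{1,0} = 2
G(5) = mex{2,1} = 0
G(6) = mex{0,0} = 1
G(7) = mex{1,1,0} = 2
G(8) = mex{2,2,1} = 0
G_B(8) = 0.
Combined Grundy value = 0 ⊕ 0 = 0.
A winning move leaves total XOR = 0, i.e. changes one component's Grundy value g to g ⊕ X where X is the current total.
Pile A: target g' = 0⊕0 = 0, but every legal move changes the Grundy value (mex property), so 0 moves.
Pile B: target g' = 0⊕0 = 0, but every legal move changes the Grundy value (mex property), so 0 moves.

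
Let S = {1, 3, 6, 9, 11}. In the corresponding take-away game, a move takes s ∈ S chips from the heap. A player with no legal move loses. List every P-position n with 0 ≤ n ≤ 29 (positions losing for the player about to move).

0, 2, 4, 12, 14, 16, 24, 26, 28

n :  0  1  2  3  4  5  6  7  8  9 10 11 12 13 14 15 16 17 18 19 20 21 22 23 24 25 26 27 28 29
G :  0  1  0  1  0  1  2  3  2  3  2  3  0  1  0  1  0  1  2  3  2  3  2  3  0  1  0  1  0  1
P-positions are exactly the n with G(n) = 0.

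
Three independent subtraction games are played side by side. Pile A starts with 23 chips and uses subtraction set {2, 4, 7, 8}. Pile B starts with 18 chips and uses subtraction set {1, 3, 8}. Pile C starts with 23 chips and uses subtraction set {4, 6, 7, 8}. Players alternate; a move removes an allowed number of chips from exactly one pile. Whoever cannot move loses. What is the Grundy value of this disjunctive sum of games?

3

Pile A, S = {2, 4, 7, 8}:
G(0) = 0
G(1) = mex{} = 0
G(2) = mex{0} = 1
G(3) = mex{0} = 1
G(4) = mex{1,0} = 2
G(5) = mex{1,0} = 2
G(6) = mex{2,1} = 0
G(7) = mex{2,1,0} = 3
G(8) = mex{0,2,0,0} = 1
G(9) = mex{3,2,1,0} = 4
G(10) = mex{1,0,1,1} = 2
G(11) = mex{4,3,2,1} = 0
G(12) = mex{2,1,2,2} = 0
G(13) = mex{0,4,0,2} = 1
G(14) = mex{0,2,3,0} = 1
G(15) = mex{1,0,1,3} = 2
G(16) = mex{1,0,4,1} = 2
G(17) = mex{2,1,2,4} = 0
G(18) = mex{2,1,0,2} = 3
G(19) = mex{0,2,0,0} = 1
G(20) = mex{3,2,1,0} = 4
G(21) = mex{1,0,1,1} = 2
G(22) = mex{4,3,2,1} = 0
G(23) = mex{2,1,2,2} = 0
G_A(23) = 0.
Pile B, S = {1, 3, 8}:
n :  0  1  2  3  4  5  6  7  8  9 10 11 12 13 14 15 16 17 18
G :  0  1  0  1  0  1  0  1  2  3  2  0  1  0  1  0  1  0  1
G_B(18) = 1.
Pile C, S = {4, 6, 7, 8}:
n :  0  1  2  3  4  5  6  7  8  9 10 11 12 13 14 15 16 17 18 19 20 21 22 23
G :  0  0  0  0  1  1  1  1  2  2  2  2  0  0  0  0  1  1  1  1  2  2  2  2
G_C(23) = 2.
Combined Grundy value = 0 ⊕ 1 ⊕ 2 = 3.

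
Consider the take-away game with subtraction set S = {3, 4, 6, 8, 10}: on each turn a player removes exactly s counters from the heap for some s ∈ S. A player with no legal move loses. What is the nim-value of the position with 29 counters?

1

G(0) = 0
G(1) = mex{} = 0
G(2) = mex{} = 0
G(3) = mex{0} = 1
G(4) = mex{0,0} = 1
G(5) = mex{0,0} = 1
G(6) = mex{1,0,0} = 2
G(7) = mex{1,1,0} = 2
G(8) = mex{1,1,0,0} = 2
G(9) = mex{2,1,1,0} = 3
G(10) = mex{2,2,1,0,0} = 3
G(11) = mex{2,2,1,1,0} = 3
G(12) = mex{3,2,2,1,0} = 4
G(13) = mex{3,3,2,1,1} = 0
G(14) = mex{3,3,2,2,1} = 0
G(15) = mex{4,3,3,2,1} = 0
G(16) = mex{0,4,3,2,2} = 1
G(17) = mex{0,0,3,3,2} = 1
G(18) = mex{0,0,4,3,2} = 1
G(19) = mex{1,0,0,3,3} = 2
G(20) = mex{1,1,0,4,3} = 2
G(21) = mex{1,1,0,0,3} = 2
G(22) = mex{2,1,1,0,4} = 3
G(23) = mex{2,2,1,0,0} = 3
G(24) = mex{2,2,1,1,0} = 3
G(25) = mex{3,2,2,1,0} = 4
G(26) = mex{3,3,2,1,1} = 0
G(27) = mex{3,3,2,2,1} = 0
G(28) = mex{4,3,3,2,1} = 0
G(29) = mex{0,4,3,2,2} = 1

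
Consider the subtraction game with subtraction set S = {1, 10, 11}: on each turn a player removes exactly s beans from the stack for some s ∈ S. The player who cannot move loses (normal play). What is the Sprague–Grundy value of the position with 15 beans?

n :  0  1  2  3  4  5  6  7  8  9 10 11 12 13 14 15
G :  0  1  0  1  0  1  0  1  0  1  2  3  2  3  2  3

3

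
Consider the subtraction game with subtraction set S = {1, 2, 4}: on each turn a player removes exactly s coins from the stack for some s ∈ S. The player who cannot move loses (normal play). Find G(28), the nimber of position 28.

n :  0  1  2  3  4  5  6  7  8  9 10 11 12 13 14 15 16 17 18 19 20 21 22 23 24 25 26 27 28
G :  0  1  2  0  1  2  0  1  2  0  1  2  0  1  2  0  1  2  0  1  2  0  1  2  0  1  2  0  1

1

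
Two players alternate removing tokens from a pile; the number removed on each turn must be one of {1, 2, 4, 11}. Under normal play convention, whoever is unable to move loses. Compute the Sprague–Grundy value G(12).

G(0) = 0
G(1) = mex{0} = 1
G(2) = mex{1,0} = 2
G(3) = mex{2,1} = 0
G(4) = mex{0,2,0} = 1
G(5) = mex{1,0,1} = 2
G(6) = mex{2,1,2} = 0
G(7) = mex{0,2,0} = 1
G(8) = mex{1,0,1} = 2
G(9) = mex{2,1,2} = 0
G(10) = mex{0,2,0} = 1
G(11) = mex{1,0,1,0} = 2
G(12) = mex{2,1,2,1} = 0

0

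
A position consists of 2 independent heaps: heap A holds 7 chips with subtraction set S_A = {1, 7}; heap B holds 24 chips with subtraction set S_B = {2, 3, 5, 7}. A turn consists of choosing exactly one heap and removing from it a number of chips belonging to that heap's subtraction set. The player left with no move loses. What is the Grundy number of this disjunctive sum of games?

2

Heap A, S = {1, 7}:
G(0) = 0
G(1) = mex{0} = 1
G(2) = mex{1} = 0
G(3) = mex{0} = 1
G(4) = mex{1} = 0
G(5) = mex{0} = 1
G(6) = mex{1} = 0
G(7) = mex{0,0} = 1
G_A(7) = 1.
Heap B, S = {2, 3, 5, 7}:
n :  0  1  2  3  4  5  6  7  8  9 10 11 12 13 14 15 16 17 18 19 20 21 22 23 24
G :  0  0  1  1  2  2  3  3  4  0  0  1  1  2  2  3  3  4  0  0  1  1  2  2  3
G_B(24) = 3.
Combined Grundy value = 1 ⊕ 3 = 2.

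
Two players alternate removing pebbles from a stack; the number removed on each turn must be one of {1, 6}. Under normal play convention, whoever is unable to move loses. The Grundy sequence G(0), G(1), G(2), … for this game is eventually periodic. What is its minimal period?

n :  0  1  2  3  4  5  6  7  8  9 10 11 12 13 14 15
G :  0  1  0  1  0  1  2  0  1  0  1  0  1  2  0  1
G(n+7) = G(n) holds for n = 0,…,5 (a full window of length max(S) = 6), so the sequence is purely periodic with period 7.

7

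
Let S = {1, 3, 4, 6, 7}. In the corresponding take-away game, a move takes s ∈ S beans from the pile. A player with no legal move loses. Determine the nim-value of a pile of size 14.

G(0) = 0
G(1) = mex{0} = 1
G(2) = mex{1} = 0
G(3) = mex{0,0} = 1
G(4) = mex{1,1,0} = 2
G(5) = mex{2,0,1} = 3
G(6) = mex{3,1,0,0} = 2
G(7) = mex{2,2,1,1,0} = 3
G(8) = mex{3,3,2,0,1} = 4
G(9) = mex{4,2,3,1,0} = 5
G(10) = mex{5,3,2,2,1} = 0
G(11) = mex{0,4,3,3,2} = 1
G(12) = mex{1,5,4,2,3} = 0
G(13) = mex{0,0,5,3,2} = 1
G(14) = mex{1,1,0,4,3} = 2

2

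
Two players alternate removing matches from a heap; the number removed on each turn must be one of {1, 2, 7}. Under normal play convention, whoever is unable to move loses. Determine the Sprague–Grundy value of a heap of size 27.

0

G(0) = 0
G(1) = mex{0} = 1
G(2) = mex{1,0} = 2
G(3) = mex{2,1} = 0
G(4) = mex{0,2} = 1
G(5) = mex{1,0} = 2
G(6) = mex{2,1} = 0
G(7) = mex{0,2,0} = 1
G(8) = mex{1,0,1} = 2
G(9) = mex{2,1,2} = 0
G(10) = mex{0,2,0} = 1
G(11) = mex{1,0,1} = 2
G(12) = mex{2,1,2} = 0
G(13) = mex{0,2,0} = 1
G(14) = mex{1,0,1} = 2
G(15) = mex{2,1,2} = 0
G(16) = mex{0,2,0} = 1
G(17) = mex{1,0,1} = 2
G(18) = mex{2,1,2} = 0
G(19) = mex{0,2,0} = 1
G(20) = mex{1,0,1} = 2
G(21) = mex{2,1,2} = 0
G(22) = mex{0,2,0} = 1
G(23) = mex{1,0,1} = 2
G(24) = mex{2,1,2} = 0
G(25) = mex{0,2,0} = 1
G(26) = mex{1,0,1} = 2
G(27) = mex{2,1,2} = 0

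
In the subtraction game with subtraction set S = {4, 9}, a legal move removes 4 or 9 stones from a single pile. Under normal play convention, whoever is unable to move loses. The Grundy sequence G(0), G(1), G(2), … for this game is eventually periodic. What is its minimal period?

13

G(0) = 0
G(1) = mex{} = 0
G(2) = mex{} = 0
G(3) = mex{} = 0
G(4) = mex{0} = 1
G(5) = mex{0} = 1
G(6) = mex{0} = 1
G(7) = mex{0} = 1
G(8) = mex{1} = 0
G(9) = mex{1,0} = 2
G(10) = mex{1,0} = 2
G(11) = mex{1,0} = 2
G(12) = mex{0,0} = 1
G(13) = mex{2,1} = 0
G(14) = mex{2,1} = 0
G(15) = mex{2,1} = 0
G(16) = mex{1,1} = 0
G(17) = mex{0,0} = 1
G(18) = mex{0,2} = 1
G(19) = mex{0,2} = 1
G(20) = mex{0,2} = 1
G(21) = mex{1,1} = 0
G(22) = mex{1,0} = 2
G(23) = mex{1,0} = 2
G(24) = mex{1,0} = 2
G(25) = mex{0,0} = 1
G(26) = mex{2,1} = 0
G(27) = mex{2,1} = 0
G(n+13) = G(n) holds for n = 0,…,8 (a full window of length max(S) = 9), so the sequence is purely periodic with period 13.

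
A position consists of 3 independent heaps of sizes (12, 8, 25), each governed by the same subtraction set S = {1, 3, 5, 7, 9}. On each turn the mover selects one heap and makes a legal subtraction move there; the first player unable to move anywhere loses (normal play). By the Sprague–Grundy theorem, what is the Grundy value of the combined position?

All heaps use S = {1, 3, 5, 7, 9}:
n :  0  1  2  3  4  5  6  7  8  9 10 11 12 13 14 15 16 17 18 19 20 21 22 23 24 25
G :  0  1  0  1  0  1  0  1  0  1  0  1  0  1  0  1  0  1  0  1  0  1  0  1  0  1
Heap A: G(12) = 0.
Heap B: G(8) = 0.
Heap C: G(25) = 1.
Combined Grundy value = 0 ⊕ 0 ⊕ 1 = 1.

1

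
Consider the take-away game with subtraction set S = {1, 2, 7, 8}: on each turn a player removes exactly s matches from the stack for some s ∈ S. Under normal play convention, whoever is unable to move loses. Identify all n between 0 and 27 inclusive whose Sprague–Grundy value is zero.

0, 3, 6, 9, 12, 15, 18, 21, 24, 27

n :  0  1  2  3  4  5  6  7  8  9 10 11 12 13 14 15 16 17 18 19 20 21 22 23 24 25 26 27
G :  0  1  2  0  1  2  0  1  2  0  1  2  0  1  2  0  1  2  0  1  2  0  1  2  0  1  2  0
P-positions are exactly the n with G(n) = 0.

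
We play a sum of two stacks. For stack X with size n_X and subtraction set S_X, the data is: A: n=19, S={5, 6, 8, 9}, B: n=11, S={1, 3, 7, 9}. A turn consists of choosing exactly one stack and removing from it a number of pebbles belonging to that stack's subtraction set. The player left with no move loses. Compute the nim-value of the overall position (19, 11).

Stack A, S = {5, 6, 8, 9}:
G(0) = 0
G(1) = mex{} = 0
G(2) = mex{} = 0
G(3) = mex{} = 0
G(4) = mex{} = 0
G(5) = mex{0} = 1
G(6) = mex{0,0} = 1
G(7) = mex{0,0} = 1
G(8) = mex{0,0,0} = 1
G(9) = mex{0,0,0,0} = 1
G(10) = mex{1,0,0,0} = 2
G(11) = mex{1,1,0,0} = 2
G(12) = mex{1,1,0,0} = 2
G(13) = mex{1,1,1,0} = 2
G(14) = mex{1,1,1,1} = 0
G(15) = mex{2,1,1,1} = 0
G(16) = mex{2,2,1,1} = 0
G(17) = mex{2,2,1,1} = 0
G(18) = mex{2,2,2,1} = 0
G(19) = mex{0,2,2,2} = 1
G_A(19) = 1.
Stack B, S = {1, 3, 7, 9}:
G(0) = 0
G(1) = mex{0} = 1
G(2) = mex{1} = 0
G(3) = mex{0,0} = 1
G(4) = mex{1,1} = 0
G(5) = mex{0,0} = 1
G(6) = mex{1,1} = 0
G(7) = mex{0,0,0} = 1
G(8) = mex{1,1,1} = 0
G(9) = mex{0,0,0,0} = 1
G(10) = mex{1,1,1,1} = 0
G(11) = mex{0,0,0,0} = 1
G_B(11) = 1.
Combined Grundy value = 1 ⊕ 1 = 0.

0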